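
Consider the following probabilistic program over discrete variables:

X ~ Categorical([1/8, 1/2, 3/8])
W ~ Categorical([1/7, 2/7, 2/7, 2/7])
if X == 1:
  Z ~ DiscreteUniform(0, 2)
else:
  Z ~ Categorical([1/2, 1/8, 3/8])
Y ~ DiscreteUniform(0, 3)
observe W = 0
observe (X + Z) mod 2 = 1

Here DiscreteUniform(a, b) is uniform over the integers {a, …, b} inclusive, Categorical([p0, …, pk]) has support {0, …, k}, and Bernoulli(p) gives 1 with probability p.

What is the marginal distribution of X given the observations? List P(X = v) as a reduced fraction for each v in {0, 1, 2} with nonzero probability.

Enumerate traces; 16 have nonzero weight after conditioning:
  (X=0, W=0, Z=1, Y=0) weight 1/1792
  (X=0, W=0, Z=1, Y=1) weight 1/1792
  (X=0, W=0, Z=1, Y=2) weight 1/1792
  (X=0, W=0, Z=1, Y=3) weight 1/1792
  (X=1, W=0, Z=0, Y=0) weight 1/168
  (X=1, W=0, Z=0, Y=1) weight 1/168
  (X=1, W=0, Z=0, Y=2) weight 1/168
  (X=1, W=0, Z=0, Y=3) weight 1/168
  (X=2, W=0, Z=1, Y=0) weight 3/1792
  … 7 more
Group by X:
  weight(X=0) = 1/448
  weight(X=1) = 1/21
  weight(X=2) = 3/448
Total weight = 1/448 + 1/21 + 3/448 = 19/336
P(X=0 | obs) = 1/448 / 19/336 = 3/76
P(X=1 | obs) = 1/21 / 19/336 = 16/19
P(X=2 | obs) = 3/448 / 19/336 = 9/76

P(X=0) = 3/76, P(X=1) = 16/19, P(X=2) = 9/76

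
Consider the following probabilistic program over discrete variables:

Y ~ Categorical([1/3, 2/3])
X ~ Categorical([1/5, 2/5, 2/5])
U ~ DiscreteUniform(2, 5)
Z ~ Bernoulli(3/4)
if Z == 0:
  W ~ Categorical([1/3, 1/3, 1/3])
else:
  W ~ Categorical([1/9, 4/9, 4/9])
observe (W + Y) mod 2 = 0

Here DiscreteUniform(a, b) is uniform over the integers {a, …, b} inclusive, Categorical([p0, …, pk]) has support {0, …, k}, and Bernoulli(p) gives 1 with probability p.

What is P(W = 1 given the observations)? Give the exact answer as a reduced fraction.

Enumerate traces; 72 have nonzero weight after conditioning:
  (Y=0, X=0, U=2, Z=0, W=0) weight 1/720
  (Y=0, X=0, U=2, Z=0, W=2) weight 1/720
  (Y=0, X=0, U=2, Z=1, W=0) weight 1/720
  (Y=0, X=0, U=2, Z=1, W=2) weight 1/180
  (Y=0, X=0, U=3, Z=0, W=0) weight 1/720
  (Y=0, X=0, U=3, Z=0, W=2) weight 1/720
  (Y=0, X=0, U=3, Z=1, W=0) weight 1/720
  (Y=0, X=0, U=3, Z=1, W=2) weight 1/180
  (Y=1, X=0, U=2, Z=0, W=1) weight 1/360
  … 63 more
Group by W:
  weight(W=0) = 1/18
  weight(W=1) = 5/18
  weight(W=2) = 5/36
Total weight = 1/18 + 5/18 + 5/36 = 17/36
P(W=0 | obs) = 1/18 / 17/36 = 2/17
P(W=1 | obs) = 5/18 / 17/36 = 10/17
P(W=2 | obs) = 5/36 / 17/36 = 5/17

P(W = 1 | obs) = 10/17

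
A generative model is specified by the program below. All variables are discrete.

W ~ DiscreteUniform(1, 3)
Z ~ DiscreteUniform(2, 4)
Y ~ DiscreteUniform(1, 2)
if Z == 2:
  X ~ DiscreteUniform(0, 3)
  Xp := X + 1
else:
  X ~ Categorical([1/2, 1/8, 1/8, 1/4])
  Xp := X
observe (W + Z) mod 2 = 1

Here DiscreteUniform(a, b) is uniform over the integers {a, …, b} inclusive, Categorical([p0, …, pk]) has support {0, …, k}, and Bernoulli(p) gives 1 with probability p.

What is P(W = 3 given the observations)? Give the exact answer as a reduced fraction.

Enumerate traces; 40 have nonzero weight after conditioning:
  (W=1, Z=2, Y=1, X=0) weight 1/72
  (W=1, Z=2, Y=1, X=1) weight 1/72
  (W=1, Z=2, Y=1, X=2) weight 1/72
  (W=1, Z=2, Y=1, X=3) weight 1/72
  (W=1, Z=2, Y=2, X=0) weight 1/72
  (W=1, Z=2, Y=2, X=1) weight 1/72
  (W=1, Z=2, Y=2, X=2) weight 1/72
  (W=1, Z=2, Y=2, X=3) weight 1/72
  (W=2, Z=3, Y=1, X=0) weight 1/36
  (W=3, Z=2, Y=1, X=0) weight 1/72
  … 30 more
Group by W:
  weight(W=1) = 2/9
  weight(W=2) = 1/9
  weight(W=3) = 2/9
Total weight = 2/9 + 1/9 + 2/9 = 5/9
P(W=1 | obs) = 2/9 / 5/9 = 2/5
P(W=2 | obs) = 1/9 / 5/9 = 1/5
P(W=3 | obs) = 2/9 / 5/9 = 2/5

P(W = 3 | obs) = 2/5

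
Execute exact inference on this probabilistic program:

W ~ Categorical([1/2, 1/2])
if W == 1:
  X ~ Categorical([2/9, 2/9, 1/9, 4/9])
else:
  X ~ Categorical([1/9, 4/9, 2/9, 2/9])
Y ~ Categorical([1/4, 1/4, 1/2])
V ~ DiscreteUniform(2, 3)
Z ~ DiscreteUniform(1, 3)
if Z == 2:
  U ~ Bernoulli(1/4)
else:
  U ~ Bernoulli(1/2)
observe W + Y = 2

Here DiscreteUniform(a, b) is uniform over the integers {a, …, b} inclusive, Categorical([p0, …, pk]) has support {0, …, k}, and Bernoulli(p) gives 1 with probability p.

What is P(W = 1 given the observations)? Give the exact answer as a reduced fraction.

P(W = 1 | obs) = 1/3

Enumerate traces; 96 have nonzero weight after conditioning:
  (W=0, X=0, Y=2, V=2, Z=1, U=0) weight 1/432
  (W=0, X=0, Y=2, V=2, Z=1, U=1) weight 1/432
  (W=0, X=0, Y=2, V=2, Z=2, U=0) weight 1/288
  (W=0, X=0, Y=2, V=2, Z=2, U=1) weight 1/864
  (W=0, X=0, Y=2, V=2, Z=3, U=0) weight 1/432
  (W=0, X=0, Y=2, V=2, Z=3, U=1) weight 1/432
  (W=0, X=0, Y=2, V=3, Z=1, U=0) weight 1/432
  (W=0, X=0, Y=2, V=3, Z=1, U=1) weight 1/432
  (W=1, X=0, Y=1, V=2, Z=1, U=0) weight 1/432
  … 87 more
Group by W:
  weight(W=0) = 1/4
  weight(W=1) = 1/8
Total weight = 1/4 + 1/8 = 3/8
P(W=0 | obs) = 1/4 / 3/8 = 2/3
P(W=1 | obs) = 1/8 / 3/8 = 1/3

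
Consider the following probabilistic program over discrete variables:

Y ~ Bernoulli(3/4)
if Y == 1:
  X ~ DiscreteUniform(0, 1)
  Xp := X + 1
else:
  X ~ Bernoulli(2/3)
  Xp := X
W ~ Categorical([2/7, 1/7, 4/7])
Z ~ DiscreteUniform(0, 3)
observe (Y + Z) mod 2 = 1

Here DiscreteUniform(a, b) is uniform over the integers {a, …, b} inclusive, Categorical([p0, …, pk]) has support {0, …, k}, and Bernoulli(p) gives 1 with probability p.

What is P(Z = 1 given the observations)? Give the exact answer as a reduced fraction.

P(Z = 1 | obs) = 1/8

Enumerate traces; 24 have nonzero weight after conditioning:
  (Y=0, X=0, W=0, Z=1) weight 1/168
  (Y=0, X=0, W=0, Z=3) weight 1/168
  (Y=0, X=0, W=1, Z=1) weight 1/336
  (Y=0, X=0, W=1, Z=3) weight 1/336
  (Y=0, X=0, W=2, Z=1) weight 1/84
  (Y=0, X=0, W=2, Z=3) weight 1/84
  (Y=0, X=1, W=0, Z=1) weight 1/84
  (Y=0, X=1, W=0, Z=3) weight 1/84
  (Y=1, X=0, W=0, Z=0) weight 3/112
  (Y=1, X=0, W=0, Z=2) weight 3/112
  … 14 more
Group by Z:
  weight(Z=0) = 3/16
  weight(Z=1) = 1/16
  weight(Z=2) = 3/16
  weight(Z=3) = 1/16
Total weight = 3/16 + 1/16 + 3/16 + 1/16 = 1/2
P(Z=0 | obs) = 3/16 / 1/2 = 3/8
P(Z=1 | obs) = 1/16 / 1/2 = 1/8
P(Z=2 | obs) = 3/16 / 1/2 = 3/8
P(Z=3 | obs) = 1/16 / 1/2 = 1/8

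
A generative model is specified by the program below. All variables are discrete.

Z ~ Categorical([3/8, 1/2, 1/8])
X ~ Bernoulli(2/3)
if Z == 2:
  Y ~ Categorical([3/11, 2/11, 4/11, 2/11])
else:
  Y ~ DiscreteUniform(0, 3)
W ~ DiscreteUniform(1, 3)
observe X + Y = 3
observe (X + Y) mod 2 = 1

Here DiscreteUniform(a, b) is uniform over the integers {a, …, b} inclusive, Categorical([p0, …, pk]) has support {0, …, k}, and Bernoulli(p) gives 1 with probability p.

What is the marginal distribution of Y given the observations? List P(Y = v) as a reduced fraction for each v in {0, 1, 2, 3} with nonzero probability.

Enumerate traces; 18 have nonzero weight after conditioning:
  (Z=0, X=0, Y=3, W=1) weight 1/96
  (Z=0, X=0, Y=3, W=2) weight 1/96
  (Z=0, X=0, Y=3, W=3) weight 1/96
  (Z=0, X=1, Y=2, W=1) weight 1/48
  (Z=0, X=1, Y=2, W=2) weight 1/48
  (Z=0, X=1, Y=2, W=3) weight 1/48
  (Z=1, X=0, Y=3, W=1) weight 1/72
  (Z=1, X=0, Y=3, W=2) weight 1/72
  … 10 more
Group by Y:
  weight(Y=2) = 31/176
  weight(Y=3) = 85/1056
Total weight = 31/176 + 85/1056 = 271/1056
P(Y=2 | obs) = 31/176 / 271/1056 = 186/271
P(Y=3 | obs) = 85/1056 / 271/1056 = 85/271

P(Y=2) = 186/271, P(Y=3) = 85/271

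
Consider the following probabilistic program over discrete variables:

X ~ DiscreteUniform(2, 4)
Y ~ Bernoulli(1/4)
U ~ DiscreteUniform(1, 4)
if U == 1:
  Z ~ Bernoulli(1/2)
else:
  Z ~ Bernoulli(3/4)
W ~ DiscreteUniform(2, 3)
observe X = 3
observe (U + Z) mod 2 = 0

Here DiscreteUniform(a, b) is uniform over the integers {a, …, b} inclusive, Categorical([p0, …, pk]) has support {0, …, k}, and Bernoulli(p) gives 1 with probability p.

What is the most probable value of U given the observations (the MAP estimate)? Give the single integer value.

Enumerate traces; 16 have nonzero weight after conditioning:
  (X=3, Y=0, U=1, Z=1, W=2) weight 1/64
  (X=3, Y=0, U=1, Z=1, W=3) weight 1/64
  (X=3, Y=0, U=2, Z=0, W=2) weight 1/128
  (X=3, Y=0, U=2, Z=0, W=3) weight 1/128
  (X=3, Y=0, U=3, Z=1, W=2) weight 3/128
  (X=3, Y=0, U=3, Z=1, W=3) weight 3/128
  (X=3, Y=0, U=4, Z=0, W=2) weight 1/128
  (X=3, Y=0, U=4, Z=0, W=3) weight 1/128
  … 8 more
Group by U:
  weight(U=1) = 1/24
  weight(U=2) = 1/48
  weight(U=3) = 1/16
  weight(U=4) = 1/48
Total weight = 1/24 + 1/48 + 1/16 + 1/48 = 7/48
P(U=1 | obs) = 1/24 / 7/48 = 2/7
P(U=2 | obs) = 1/48 / 7/48 = 1/7
P(U=3 | obs) = 1/16 / 7/48 = 3/7
P(U=4 | obs) = 1/48 / 7/48 = 1/7
argmax = 3

argmax_v P(U = v | obs) = 3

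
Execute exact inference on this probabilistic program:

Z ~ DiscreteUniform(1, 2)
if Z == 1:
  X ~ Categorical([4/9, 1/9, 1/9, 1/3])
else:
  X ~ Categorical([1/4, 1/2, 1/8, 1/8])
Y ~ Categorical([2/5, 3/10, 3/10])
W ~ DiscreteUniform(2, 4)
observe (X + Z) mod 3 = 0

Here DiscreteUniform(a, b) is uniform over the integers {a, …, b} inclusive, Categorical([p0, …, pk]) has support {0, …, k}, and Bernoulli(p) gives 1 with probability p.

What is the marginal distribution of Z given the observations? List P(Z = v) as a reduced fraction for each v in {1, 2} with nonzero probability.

P(Z=1) = 2/11, P(Z=2) = 9/11

Enumerate traces; 18 have nonzero weight after conditioning:
  (Z=1, X=2, Y=0, W=2) weight 1/135
  (Z=1, X=2, Y=0, W=3) weight 1/135
  (Z=1, X=2, Y=0, W=4) weight 1/135
  (Z=1, X=2, Y=1, W=2) weight 1/180
  (Z=1, X=2, Y=1, W=3) weight 1/180
  (Z=1, X=2, Y=1, W=4) weight 1/180
  (Z=1, X=2, Y=2, W=2) weight 1/180
  (Z=1, X=2, Y=2, W=3) weight 1/180
  (Z=2, X=1, Y=0, W=2) weight 1/30
  … 9 more
Group by Z:
  weight(Z=1) = 1/18
  weight(Z=2) = 1/4
Total weight = 1/18 + 1/4 = 11/36
P(Z=1 | obs) = 1/18 / 11/36 = 2/11
P(Z=2 | obs) = 1/4 / 11/36 = 9/11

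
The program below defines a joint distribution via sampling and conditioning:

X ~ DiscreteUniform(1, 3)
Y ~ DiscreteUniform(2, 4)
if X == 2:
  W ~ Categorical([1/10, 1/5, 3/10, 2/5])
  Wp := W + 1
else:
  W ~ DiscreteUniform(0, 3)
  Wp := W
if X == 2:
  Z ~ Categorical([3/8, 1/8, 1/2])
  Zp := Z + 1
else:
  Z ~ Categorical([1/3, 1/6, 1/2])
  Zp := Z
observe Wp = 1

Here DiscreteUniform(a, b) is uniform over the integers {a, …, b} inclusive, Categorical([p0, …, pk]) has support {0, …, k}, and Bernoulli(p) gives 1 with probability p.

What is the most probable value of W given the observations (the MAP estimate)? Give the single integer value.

argmax_v P(W = v | obs) = 1

Enumerate traces; 27 have nonzero weight after conditioning:
  (X=1, Y=2, W=1, Z=0) weight 1/108
  (X=1, Y=2, W=1, Z=1) weight 1/216
  (X=1, Y=2, W=1, Z=2) weight 1/72
  (X=1, Y=3, W=1, Z=0) weight 1/108
  (X=1, Y=3, W=1, Z=1) weight 1/216
  (X=1, Y=3, W=1, Z=2) weight 1/72
  (X=1, Y=4, W=1, Z=0) weight 1/108
  (X=1, Y=4, W=1, Z=1) weight 1/216
  (X=2, Y=2, W=0, Z=0) weight 1/240
  … 18 more
Group by W:
  weight(W=0) = 1/30
  weight(W=1) = 1/6
Total weight = 1/30 + 1/6 = 1/5
P(W=0 | obs) = 1/30 / 1/5 = 1/6
P(W=1 | obs) = 1/6 / 1/5 = 5/6
argmax = 1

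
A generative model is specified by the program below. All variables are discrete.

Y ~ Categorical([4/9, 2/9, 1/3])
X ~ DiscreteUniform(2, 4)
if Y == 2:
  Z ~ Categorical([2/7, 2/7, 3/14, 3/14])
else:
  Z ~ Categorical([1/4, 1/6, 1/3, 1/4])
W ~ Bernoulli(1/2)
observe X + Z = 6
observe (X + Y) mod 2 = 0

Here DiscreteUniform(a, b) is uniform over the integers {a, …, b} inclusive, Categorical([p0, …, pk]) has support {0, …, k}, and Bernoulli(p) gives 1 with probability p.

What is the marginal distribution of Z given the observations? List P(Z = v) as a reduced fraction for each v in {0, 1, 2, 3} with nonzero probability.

P(Z=2) = 83/104, P(Z=3) = 21/104

Enumerate traces; 6 have nonzero weight after conditioning:
  (Y=0, X=4, Z=2, W=0) weight 2/81
  (Y=0, X=4, Z=2, W=1) weight 2/81
  (Y=1, X=3, Z=3, W=0) weight 1/108
  (Y=1, X=3, Z=3, W=1) weight 1/108
  (Y=2, X=4, Z=2, W=0) weight 1/84
  (Y=2, X=4, Z=2, W=1) weight 1/84
Group by Z:
  weight(Z=2) = 83/1134
  weight(Z=3) = 1/54
Total weight = 83/1134 + 1/54 = 52/567
P(Z=2 | obs) = 83/1134 / 52/567 = 83/104
P(Z=3 | obs) = 1/54 / 52/567 = 21/104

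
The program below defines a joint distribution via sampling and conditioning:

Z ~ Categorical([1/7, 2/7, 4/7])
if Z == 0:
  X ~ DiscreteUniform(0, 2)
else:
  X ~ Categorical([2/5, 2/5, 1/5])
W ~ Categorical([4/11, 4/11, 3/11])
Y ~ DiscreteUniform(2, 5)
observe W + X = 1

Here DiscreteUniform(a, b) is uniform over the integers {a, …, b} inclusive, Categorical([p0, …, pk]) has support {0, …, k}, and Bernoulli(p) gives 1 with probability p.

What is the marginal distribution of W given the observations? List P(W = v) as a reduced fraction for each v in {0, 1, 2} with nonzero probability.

Enumerate traces; 24 have nonzero weight after conditioning:
  (Z=0, X=0, W=1, Y=2) weight 1/231
  (Z=0, X=0, W=1, Y=3) weight 1/231
  (Z=0, X=0, W=1, Y=4) weight 1/231
  (Z=0, X=0, W=1, Y=5) weight 1/231
  (Z=0, X=1, W=0, Y=2) weight 1/231
  (Z=0, X=1, W=0, Y=3) weight 1/231
  (Z=0, X=1, W=0, Y=4) weight 1/231
  (Z=0, X=1, W=0, Y=5) weight 1/231
  … 16 more
Group by W:
  weight(W=0) = 164/1155
  weight(W=1) = 164/1155
Total weight = 164/1155 + 164/1155 = 328/1155
P(W=0 | obs) = 164/1155 / 328/1155 = 1/2
P(W=1 | obs) = 164/1155 / 328/1155 = 1/2

P(W=0) = 1/2, P(W=1) = 1/2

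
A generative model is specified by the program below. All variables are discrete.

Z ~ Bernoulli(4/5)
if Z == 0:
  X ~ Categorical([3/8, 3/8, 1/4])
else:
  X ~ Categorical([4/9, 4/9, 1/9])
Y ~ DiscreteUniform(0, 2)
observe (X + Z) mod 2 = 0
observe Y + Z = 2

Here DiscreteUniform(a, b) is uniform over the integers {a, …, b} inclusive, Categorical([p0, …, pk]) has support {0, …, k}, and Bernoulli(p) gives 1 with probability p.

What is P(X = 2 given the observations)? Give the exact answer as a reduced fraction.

Enumerate traces; 3 have nonzero weight after conditioning:
  (Z=0, X=0, Y=2) weight 1/40
  (Z=0, X=2, Y=2) weight 1/60
  (Z=1, X=1, Y=1) weight 16/135
Group by X:
  weight(X=0) = 1/40
  weight(X=1) = 16/135
  weight(X=2) = 1/60
Total weight = 1/40 + 16/135 + 1/60 = 173/1080
P(X=0 | obs) = 1/40 / 173/1080 = 27/173
P(X=1 | obs) = 16/135 / 173/1080 = 128/173
P(X=2 | obs) = 1/60 / 173/1080 = 18/173

P(X = 2 | obs) = 18/173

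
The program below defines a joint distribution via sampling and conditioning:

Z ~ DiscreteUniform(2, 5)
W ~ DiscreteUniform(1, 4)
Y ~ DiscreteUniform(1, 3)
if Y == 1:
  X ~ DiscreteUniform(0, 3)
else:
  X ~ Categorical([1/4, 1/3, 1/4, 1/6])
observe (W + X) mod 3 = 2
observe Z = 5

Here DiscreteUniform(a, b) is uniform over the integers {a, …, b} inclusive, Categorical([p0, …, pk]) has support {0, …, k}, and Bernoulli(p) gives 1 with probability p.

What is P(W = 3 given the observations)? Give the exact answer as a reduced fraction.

P(W = 3 | obs) = 9/47

Enumerate traces; 15 have nonzero weight after conditioning:
  (Z=5, W=1, Y=1, X=1) weight 1/192
  (Z=5, W=1, Y=2, X=1) weight 1/144
  (Z=5, W=1, Y=3, X=1) weight 1/144
  (Z=5, W=2, Y=1, X=0) weight 1/192
  (Z=5, W=2, Y=1, X=3) weight 1/192
  (Z=5, W=2, Y=2, X=0) weight 1/192
  (Z=5, W=2, Y=2, X=3) weight 1/288
  (Z=5, W=2, Y=3, X=0) weight 1/192
  (Z=5, W=3, Y=1, X=2) weight 1/192
  (Z=5, W=4, Y=1, X=1) weight 1/192
  … 5 more
Group by W:
  weight(W=1) = 11/576
  weight(W=2) = 1/36
  weight(W=3) = 1/64
  weight(W=4) = 11/576
Total weight = 11/576 + 1/36 + 1/64 + 11/576 = 47/576
P(W=1 | obs) = 11/576 / 47/576 = 11/47
P(W=2 | obs) = 1/36 / 47/576 = 16/47
P(W=3 | obs) = 1/64 / 47/576 = 9/47
P(W=4 | obs) = 11/576 / 47/576 = 11/47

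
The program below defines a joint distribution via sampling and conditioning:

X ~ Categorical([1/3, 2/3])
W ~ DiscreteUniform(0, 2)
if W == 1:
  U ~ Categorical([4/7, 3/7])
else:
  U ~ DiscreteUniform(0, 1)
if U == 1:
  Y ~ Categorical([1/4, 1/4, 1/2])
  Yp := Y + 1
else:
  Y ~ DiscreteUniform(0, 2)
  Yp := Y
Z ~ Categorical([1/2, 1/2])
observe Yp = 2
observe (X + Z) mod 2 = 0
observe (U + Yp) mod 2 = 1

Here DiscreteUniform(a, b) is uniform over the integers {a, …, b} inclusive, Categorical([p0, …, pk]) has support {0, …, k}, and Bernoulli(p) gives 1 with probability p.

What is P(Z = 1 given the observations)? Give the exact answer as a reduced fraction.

Enumerate traces; 6 have nonzero weight after conditioning:
  (X=0, W=0, U=1, Y=1, Z=0) weight 1/144
  (X=0, W=1, U=1, Y=1, Z=0) weight 1/168
  (X=0, W=2, U=1, Y=1, Z=0) weight 1/144
  (X=1, W=0, U=1, Y=1, Z=1) weight 1/72
  (X=1, W=1, U=1, Y=1, Z=1) weight 1/84
  (X=1, W=2, U=1, Y=1, Z=1) weight 1/72
Group by Z:
  weight(Z=0) = 5/252
  weight(Z=1) = 5/126
Total weight = 5/252 + 5/126 = 5/84
P(Z=0 | obs) = 5/252 / 5/84 = 1/3
P(Z=1 | obs) = 5/126 / 5/84 = 2/3

P(Z = 1 | obs) = 2/3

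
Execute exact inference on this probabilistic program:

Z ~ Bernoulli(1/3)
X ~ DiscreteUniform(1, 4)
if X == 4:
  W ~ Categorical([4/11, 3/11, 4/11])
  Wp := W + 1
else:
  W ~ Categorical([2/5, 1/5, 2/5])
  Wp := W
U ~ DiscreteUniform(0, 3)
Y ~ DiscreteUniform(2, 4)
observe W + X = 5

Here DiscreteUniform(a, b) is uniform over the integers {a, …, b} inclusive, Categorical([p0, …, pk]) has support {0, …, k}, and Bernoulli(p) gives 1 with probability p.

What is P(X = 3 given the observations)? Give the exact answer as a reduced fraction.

Enumerate traces; 48 have nonzero weight after conditioning:
  (Z=0, X=3, W=2, U=0, Y=2) weight 1/180
  (Z=0, X=3, W=2, U=0, Y=3) weight 1/180
  (Z=0, X=3, W=2, U=0, Y=4) weight 1/180
  (Z=0, X=3, W=2, U=1, Y=2) weight 1/180
  (Z=0, X=3, W=2, U=1, Y=3) weight 1/180
  (Z=0, X=3, W=2, U=1, Y=4) weight 1/180
  (Z=0, X=3, W=2, U=2, Y=2) weight 1/180
  (Z=0, X=3, W=2, U=2, Y=3) weight 1/180
  (Z=0, X=4, W=1, U=0, Y=2) weight 1/264
  … 39 more
Group by X:
  weight(X=3) = 1/10
  weight(X=4) = 3/44
Total weight = 1/10 + 3/44 = 37/220
P(X=3 | obs) = 1/10 / 37/220 = 22/37
P(X=4 | obs) = 3/44 / 37/220 = 15/37

P(X = 3 | obs) = 22/37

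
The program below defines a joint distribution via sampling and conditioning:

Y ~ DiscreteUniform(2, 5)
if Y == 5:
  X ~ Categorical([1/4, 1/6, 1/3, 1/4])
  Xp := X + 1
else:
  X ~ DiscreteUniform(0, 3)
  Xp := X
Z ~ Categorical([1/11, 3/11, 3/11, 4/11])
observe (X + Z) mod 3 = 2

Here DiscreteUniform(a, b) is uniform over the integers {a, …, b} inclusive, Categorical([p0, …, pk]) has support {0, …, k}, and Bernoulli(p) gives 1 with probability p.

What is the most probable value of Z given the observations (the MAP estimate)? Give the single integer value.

argmax_v P(Z = v | obs) = 2

Enumerate traces; 20 have nonzero weight after conditioning:
  (Y=2, X=0, Z=2) weight 3/176
  (Y=2, X=1, Z=1) weight 3/176
  (Y=2, X=2, Z=0) weight 1/176
  (Y=2, X=2, Z=3) weight 1/44
  (Y=2, X=3, Z=2) weight 3/176
  (Y=3, X=0, Z=2) weight 3/176
  (Y=3, X=1, Z=1) weight 3/176
  (Y=3, X=2, Z=0) weight 1/176
  … 12 more
Group by Z:
  weight(Z=0) = 13/528
  weight(Z=1) = 1/16
  weight(Z=2) = 3/22
  weight(Z=3) = 13/132
Total weight = 13/528 + 1/16 + 3/22 + 13/132 = 85/264
P(Z=0 | obs) = 13/528 / 85/264 = 13/170
P(Z=1 | obs) = 1/16 / 85/264 = 33/170
P(Z=2 | obs) = 3/22 / 85/264 = 36/85
P(Z=3 | obs) = 13/132 / 85/264 = 26/85
argmax = 2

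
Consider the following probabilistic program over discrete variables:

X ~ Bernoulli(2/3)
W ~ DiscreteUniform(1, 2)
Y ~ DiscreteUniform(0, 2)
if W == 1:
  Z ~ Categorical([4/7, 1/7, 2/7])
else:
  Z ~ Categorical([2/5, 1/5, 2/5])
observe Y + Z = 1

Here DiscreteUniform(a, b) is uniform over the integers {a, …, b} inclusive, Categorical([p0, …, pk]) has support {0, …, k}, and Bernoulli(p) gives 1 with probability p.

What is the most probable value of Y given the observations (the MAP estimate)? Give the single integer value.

argmax_v P(Y = v | obs) = 1

Enumerate traces; 8 have nonzero weight after conditioning:
  (X=0, W=1, Y=0, Z=1) weight 1/126
  (X=0, W=1, Y=1, Z=0) weight 2/63
  (X=0, W=2, Y=0, Z=1) weight 1/90
  (X=0, W=2, Y=1, Z=0) weight 1/45
  (X=1, W=1, Y=0, Z=1) weight 1/63
  (X=1, W=1, Y=1, Z=0) weight 4/63
  (X=1, W=2, Y=0, Z=1) weight 1/45
  (X=1, W=2, Y=1, Z=0) weight 2/45
Group by Y:
  weight(Y=0) = 2/35
  weight(Y=1) = 17/105
Total weight = 2/35 + 17/105 = 23/105
P(Y=0 | obs) = 2/35 / 23/105 = 6/23
P(Y=1 | obs) = 17/105 / 23/105 = 17/23
argmax = 1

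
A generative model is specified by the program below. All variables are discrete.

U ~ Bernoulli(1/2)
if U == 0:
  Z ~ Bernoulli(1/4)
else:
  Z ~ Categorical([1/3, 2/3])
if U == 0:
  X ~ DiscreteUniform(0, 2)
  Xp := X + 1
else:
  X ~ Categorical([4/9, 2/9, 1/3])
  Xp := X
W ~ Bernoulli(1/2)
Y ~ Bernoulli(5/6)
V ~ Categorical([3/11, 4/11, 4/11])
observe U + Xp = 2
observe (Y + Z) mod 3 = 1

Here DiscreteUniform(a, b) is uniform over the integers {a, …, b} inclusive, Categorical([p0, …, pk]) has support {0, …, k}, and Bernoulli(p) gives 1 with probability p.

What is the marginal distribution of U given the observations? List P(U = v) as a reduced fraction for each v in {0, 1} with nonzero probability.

Enumerate traces; 24 have nonzero weight after conditioning:
  (U=0, Z=0, X=1, W=0, Y=1, V=0) weight 5/352
  (U=0, Z=0, X=1, W=0, Y=1, V=1) weight 5/264
  (U=0, Z=0, X=1, W=0, Y=1, V=2) weight 5/264
  (U=0, Z=0, X=1, W=1, Y=1, V=0) weight 5/352
  (U=0, Z=0, X=1, W=1, Y=1, V=1) weight 5/264
  (U=0, Z=0, X=1, W=1, Y=1, V=2) weight 5/264
  (U=0, Z=1, X=1, W=0, Y=0, V=0) weight 1/1056
  (U=0, Z=1, X=1, W=0, Y=0, V=1) weight 1/792
  (U=1, Z=0, X=1, W=0, Y=1, V=0) weight 5/1188
  … 15 more
Group by U:
  weight(U=0) = 1/9
  weight(U=1) = 7/162
Total weight = 1/9 + 7/162 = 25/162
P(U=0 | obs) = 1/9 / 25/162 = 18/25
P(U=1 | obs) = 7/162 / 25/162 = 7/25

P(U=0) = 18/25, P(U=1) = 7/25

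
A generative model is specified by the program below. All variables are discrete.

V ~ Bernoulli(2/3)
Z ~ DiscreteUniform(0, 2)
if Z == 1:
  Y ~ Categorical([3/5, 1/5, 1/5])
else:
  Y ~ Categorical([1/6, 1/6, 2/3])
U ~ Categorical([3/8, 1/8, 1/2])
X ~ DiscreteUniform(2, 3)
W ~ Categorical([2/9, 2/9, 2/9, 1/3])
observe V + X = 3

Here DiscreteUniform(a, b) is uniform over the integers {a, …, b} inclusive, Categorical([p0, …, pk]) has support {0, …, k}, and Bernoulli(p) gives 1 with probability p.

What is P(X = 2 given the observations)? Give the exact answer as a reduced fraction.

P(X = 2 | obs) = 2/3

Enumerate traces; 216 have nonzero weight after conditioning:
  (V=0, Z=0, Y=0, U=0, X=3, W=0) weight 1/1296
  (V=0, Z=0, Y=0, U=0, X=3, W=1) weight 1/1296
  (V=0, Z=0, Y=0, U=0, X=3, W=2) weight 1/1296
  (V=0, Z=0, Y=0, U=0, X=3, W=3) weight 1/864
  (V=0, Z=0, Y=0, U=1, X=3, W=0) weight 1/3888
  (V=0, Z=0, Y=0, U=1, X=3, W=1) weight 1/3888
  (V=0, Z=0, Y=0, U=1, X=3, W=2) weight 1/3888
  (V=0, Z=0, Y=0, U=1, X=3, W=3) weight 1/2592
  (V=1, Z=0, Y=0, U=0, X=2, W=0) weight 1/648
  … 207 more
Group by X:
  weight(X=2) = 1/3
  weight(X=3) = 1/6
Total weight = 1/3 + 1/6 = 1/2
P(X=2 | obs) = 1/3 / 1/2 = 2/3
P(X=3 | obs) = 1/6 / 1/2 = 1/3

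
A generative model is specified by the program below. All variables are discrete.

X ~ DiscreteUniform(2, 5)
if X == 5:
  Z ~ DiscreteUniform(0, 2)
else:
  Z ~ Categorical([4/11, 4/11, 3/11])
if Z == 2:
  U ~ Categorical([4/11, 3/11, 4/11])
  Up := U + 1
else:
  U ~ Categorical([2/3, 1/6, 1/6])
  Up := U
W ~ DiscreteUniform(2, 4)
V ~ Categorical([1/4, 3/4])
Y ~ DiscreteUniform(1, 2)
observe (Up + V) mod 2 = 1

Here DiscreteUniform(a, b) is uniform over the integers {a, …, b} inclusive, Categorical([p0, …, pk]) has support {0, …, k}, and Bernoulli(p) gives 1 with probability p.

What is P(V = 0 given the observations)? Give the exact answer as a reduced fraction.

P(V = 0 | obs) = 1429/10210

Enumerate traces; 216 have nonzero weight after conditioning:
  (X=2, Z=0, U=0, W=2, V=1, Y=1) weight 1/132
  (X=2, Z=0, U=0, W=2, V=1, Y=2) weight 1/132
  (X=2, Z=0, U=0, W=3, V=1, Y=1) weight 1/132
  (X=2, Z=0, U=0, W=3, V=1, Y=2) weight 1/132
  (X=2, Z=0, U=0, W=4, V=1, Y=1) weight 1/132
  (X=2, Z=0, U=0, W=4, V=1, Y=2) weight 1/132
  (X=2, Z=0, U=1, W=2, V=0, Y=1) weight 1/1584
  (X=2, Z=0, U=1, W=2, V=0, Y=2) weight 1/1584
  … 208 more
Group by V:
  weight(V=0) = 1429/17424
  weight(V=1) = 2927/5808
Total weight = 1429/17424 + 2927/5808 = 5105/8712
P(V=0 | obs) = 1429/17424 / 5105/8712 = 1429/10210
P(V=1 | obs) = 2927/5808 / 5105/8712 = 8781/10210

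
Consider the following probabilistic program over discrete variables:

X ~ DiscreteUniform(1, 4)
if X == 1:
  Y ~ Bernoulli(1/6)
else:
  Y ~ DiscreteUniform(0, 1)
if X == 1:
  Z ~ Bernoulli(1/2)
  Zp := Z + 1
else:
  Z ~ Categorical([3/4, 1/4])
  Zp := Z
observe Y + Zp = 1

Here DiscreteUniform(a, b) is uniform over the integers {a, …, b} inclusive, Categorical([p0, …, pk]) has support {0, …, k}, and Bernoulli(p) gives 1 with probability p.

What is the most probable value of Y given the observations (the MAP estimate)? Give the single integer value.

Enumerate traces; 7 have nonzero weight after conditioning:
  (X=1, Y=0, Z=0) weight 5/48
  (X=2, Y=0, Z=1) weight 1/32
  (X=2, Y=1, Z=0) weight 3/32
  (X=3, Y=0, Z=1) weight 1/32
  (X=3, Y=1, Z=0) weight 3/32
  (X=4, Y=0, Z=1) weight 1/32
  (X=4, Y=1, Z=0) weight 3/32
Group by Y:
  weight(Y=0) = 19/96
  weight(Y=1) = 9/32
Total weight = 19/96 + 9/32 = 23/48
P(Y=0 | obs) = 19/96 / 23/48 = 19/46
P(Y=1 | obs) = 9/32 / 23/48 = 27/46
argmax = 1

argmax_v P(Y = v | obs) = 1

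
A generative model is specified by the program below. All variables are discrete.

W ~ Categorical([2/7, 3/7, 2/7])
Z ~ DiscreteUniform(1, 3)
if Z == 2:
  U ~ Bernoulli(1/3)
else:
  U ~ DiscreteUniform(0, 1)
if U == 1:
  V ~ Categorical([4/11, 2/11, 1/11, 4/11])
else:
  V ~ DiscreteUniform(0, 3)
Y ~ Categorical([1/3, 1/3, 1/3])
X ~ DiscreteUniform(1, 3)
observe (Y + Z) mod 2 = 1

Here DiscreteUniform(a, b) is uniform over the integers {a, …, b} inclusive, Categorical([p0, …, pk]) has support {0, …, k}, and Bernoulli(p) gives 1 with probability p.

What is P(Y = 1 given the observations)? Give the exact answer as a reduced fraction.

Enumerate traces; 360 have nonzero weight after conditioning:
  (W=0, Z=1, U=0, V=0, Y=0, X=1) weight 1/756
  (W=0, Z=1, U=0, V=0, Y=0, X=2) weight 1/756
  (W=0, Z=1, U=0, V=0, Y=0, X=3) weight 1/756
  (W=0, Z=1, U=0, V=0, Y=2, X=1) weight 1/756
  (W=0, Z=1, U=0, V=0, Y=2, X=2) weight 1/756
  (W=0, Z=1, U=0, V=0, Y=2, X=3) weight 1/756
  (W=0, Z=1, U=0, V=1, Y=0, X=1) weight 1/756
  (W=0, Z=1, U=0, V=1, Y=0, X=2) weight 1/756
  (W=0, Z=2, U=0, V=0, Y=1, X=1) weight 1/567
  … 351 more
Group by Y:
  weight(Y=0) = 2/9
  weight(Y=1) = 1/9
  weight(Y=2) = 2/9
Total weight = 2/9 + 1/9 + 2/9 = 5/9
P(Y=0 | obs) = 2/9 / 5/9 = 2/5
P(Y=1 | obs) = 1/9 / 5/9 = 1/5
P(Y=2 | obs) = 2/9 / 5/9 = 2/5

P(Y = 1 | obs) = 1/5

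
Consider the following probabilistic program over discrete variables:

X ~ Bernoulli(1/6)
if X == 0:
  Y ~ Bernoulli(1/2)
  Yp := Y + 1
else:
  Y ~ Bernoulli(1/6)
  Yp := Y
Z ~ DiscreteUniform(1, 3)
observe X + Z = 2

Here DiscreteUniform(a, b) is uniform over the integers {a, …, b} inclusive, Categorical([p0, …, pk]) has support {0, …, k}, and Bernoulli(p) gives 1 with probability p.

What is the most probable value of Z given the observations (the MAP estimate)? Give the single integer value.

Enumerate traces; 4 have nonzero weight after conditioning:
  (X=0, Y=0, Z=2) weight 5/36
  (X=0, Y=1, Z=2) weight 5/36
  (X=1, Y=0, Z=1) weight 5/108
  (X=1, Y=1, Z=1) weight 1/108
Group by Z:
  weight(Z=1) = 1/18
  weight(Z=2) = 5/18
Total weight = 1/18 + 5/18 = 1/3
P(Z=1 | obs) = 1/18 / 1/3 = 1/6
P(Z=2 | obs) = 5/18 / 1/3 = 5/6
argmax = 2

argmax_v P(Z = v | obs) = 2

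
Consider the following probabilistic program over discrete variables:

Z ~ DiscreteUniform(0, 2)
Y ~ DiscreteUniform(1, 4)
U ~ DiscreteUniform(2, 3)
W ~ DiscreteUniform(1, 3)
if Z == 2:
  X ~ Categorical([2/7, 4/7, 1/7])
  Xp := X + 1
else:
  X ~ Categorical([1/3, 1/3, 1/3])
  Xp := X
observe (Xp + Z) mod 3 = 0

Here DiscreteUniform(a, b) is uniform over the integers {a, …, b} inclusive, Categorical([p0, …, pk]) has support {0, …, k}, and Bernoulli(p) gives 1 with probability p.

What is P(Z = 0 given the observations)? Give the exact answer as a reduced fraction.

P(Z = 0 | obs) = 7/20

Enumerate traces; 72 have nonzero weight after conditioning:
  (Z=0, Y=1, U=2, W=1, X=0) weight 1/216
  (Z=0, Y=1, U=2, W=2, X=0) weight 1/216
  (Z=0, Y=1, U=2, W=3, X=0) weight 1/216
  (Z=0, Y=1, U=3, W=1, X=0) weight 1/216
  (Z=0, Y=1, U=3, W=2, X=0) weight 1/216
  (Z=0, Y=1, U=3, W=3, X=0) weight 1/216
  (Z=0, Y=2, U=2, W=1, X=0) weight 1/216
  (Z=0, Y=2, U=2, W=2, X=0) weight 1/216
  (Z=1, Y=1, U=2, W=1, X=2) weight 1/216
  (Z=2, Y=1, U=2, W=1, X=0) weight 1/252
  … 62 more
Group by Z:
  weight(Z=0) = 1/9
  weight(Z=1) = 1/9
  weight(Z=2) = 2/21
Total weight = 1/9 + 1/9 + 2/21 = 20/63
P(Z=0 | obs) = 1/9 / 20/63 = 7/20
P(Z=1 | obs) = 1/9 / 20/63 = 7/20
P(Z=2 | obs) = 2/21 / 20/63 = 3/10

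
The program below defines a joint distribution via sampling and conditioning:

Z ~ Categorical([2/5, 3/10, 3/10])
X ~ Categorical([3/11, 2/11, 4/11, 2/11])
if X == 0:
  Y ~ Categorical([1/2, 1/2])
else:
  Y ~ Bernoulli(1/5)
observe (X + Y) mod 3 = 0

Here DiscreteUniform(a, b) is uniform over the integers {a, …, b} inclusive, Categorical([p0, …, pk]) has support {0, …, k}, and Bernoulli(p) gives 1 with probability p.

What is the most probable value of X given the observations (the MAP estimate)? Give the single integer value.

argmax_v P(X = v | obs) = 3

Enumerate traces; 9 have nonzero weight after conditioning:
  (Z=0, X=0, Y=0) weight 3/55
  (Z=0, X=2, Y=1) weight 8/275
  (Z=0, X=3, Y=0) weight 16/275
  (Z=1, X=0, Y=0) weight 9/220
  (Z=1, X=2, Y=1) weight 6/275
  (Z=1, X=3, Y=0) weight 12/275
  (Z=2, X=0, Y=0) weight 9/220
  (Z=2, X=2, Y=1) weight 6/275
  … 1 more
Group by X:
  weight(X=0) = 3/22
  weight(X=2) = 4/55
  weight(X=3) = 8/55
Total weight = 3/22 + 4/55 + 8/55 = 39/110
P(X=0 | obs) = 3/22 / 39/110 = 5/13
P(X=2 | obs) = 4/55 / 39/110 = 8/39
P(X=3 | obs) = 8/55 / 39/110 = 16/39
argmax = 3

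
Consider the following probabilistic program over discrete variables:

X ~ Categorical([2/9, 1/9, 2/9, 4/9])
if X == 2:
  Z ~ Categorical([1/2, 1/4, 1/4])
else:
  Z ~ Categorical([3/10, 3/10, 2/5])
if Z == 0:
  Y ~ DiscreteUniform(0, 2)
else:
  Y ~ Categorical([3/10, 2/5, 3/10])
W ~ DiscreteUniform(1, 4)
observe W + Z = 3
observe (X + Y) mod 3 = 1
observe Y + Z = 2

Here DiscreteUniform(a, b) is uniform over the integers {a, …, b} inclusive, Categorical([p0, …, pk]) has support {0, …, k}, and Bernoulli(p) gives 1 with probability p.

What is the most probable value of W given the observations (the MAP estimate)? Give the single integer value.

Enumerate traces; 4 have nonzero weight after conditioning:
  (X=0, Z=1, Y=1, W=2) weight 1/150
  (X=1, Z=2, Y=0, W=1) weight 1/300
  (X=2, Z=0, Y=2, W=3) weight 1/108
  (X=3, Z=1, Y=1, W=2) weight 1/75
Group by W:
  weight(W=1) = 1/300
  weight(W=2) = 1/50
  weight(W=3) = 1/108
Total weight = 1/300 + 1/50 + 1/108 = 22/675
P(W=1 | obs) = 1/300 / 22/675 = 9/88
P(W=2 | obs) = 1/50 / 22/675 = 27/44
P(W=3 | obs) = 1/108 / 22/675 = 25/88
argmax = 2

argmax_v P(W = v | obs) = 2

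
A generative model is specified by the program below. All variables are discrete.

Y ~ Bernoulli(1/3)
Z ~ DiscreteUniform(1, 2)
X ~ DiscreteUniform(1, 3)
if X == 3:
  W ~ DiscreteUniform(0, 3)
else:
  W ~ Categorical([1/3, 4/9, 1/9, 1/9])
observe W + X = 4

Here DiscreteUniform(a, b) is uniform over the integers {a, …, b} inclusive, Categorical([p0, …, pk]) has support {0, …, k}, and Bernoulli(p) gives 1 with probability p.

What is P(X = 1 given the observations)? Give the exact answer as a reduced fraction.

Enumerate traces; 12 have nonzero weight after conditioning:
  (Y=0, Z=1, X=1, W=3) weight 1/81
  (Y=0, Z=1, X=2, W=2) weight 1/81
  (Y=0, Z=1, X=3, W=1) weight 1/36
  (Y=0, Z=2, X=1, W=3) weight 1/81
  (Y=0, Z=2, X=2, W=2) weight 1/81
  (Y=0, Z=2, X=3, W=1) weight 1/36
  (Y=1, Z=1, X=1, W=3) weight 1/162
  (Y=1, Z=1, X=2, W=2) weight 1/162
  … 4 more
Group by X:
  weight(X=1) = 1/27
  weight(X=2) = 1/27
  weight(X=3) = 1/12
Total weight = 1/27 + 1/27 + 1/12 = 17/108
P(X=1 | obs) = 1/27 / 17/108 = 4/17
P(X=2 | obs) = 1/27 / 17/108 = 4/17
P(X=3 | obs) = 1/12 / 17/108 = 9/17

P(X = 1 | obs) = 4/17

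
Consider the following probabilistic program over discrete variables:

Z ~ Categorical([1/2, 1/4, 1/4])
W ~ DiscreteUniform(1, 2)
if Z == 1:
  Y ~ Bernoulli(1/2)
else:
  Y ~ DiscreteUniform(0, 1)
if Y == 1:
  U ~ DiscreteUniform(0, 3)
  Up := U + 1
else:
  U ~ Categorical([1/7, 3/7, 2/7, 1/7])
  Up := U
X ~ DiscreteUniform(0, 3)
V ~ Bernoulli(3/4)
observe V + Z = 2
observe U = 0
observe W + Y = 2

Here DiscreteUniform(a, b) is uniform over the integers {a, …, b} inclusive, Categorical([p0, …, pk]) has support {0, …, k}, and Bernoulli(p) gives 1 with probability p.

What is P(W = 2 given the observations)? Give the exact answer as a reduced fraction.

Enumerate traces; 16 have nonzero weight after conditioning:
  (Z=1, W=1, Y=1, U=0, X=0, V=1) weight 3/1024
  (Z=1, W=1, Y=1, U=0, X=1, V=1) weight 3/1024
  (Z=1, W=1, Y=1, U=0, X=2, V=1) weight 3/1024
  (Z=1, W=1, Y=1, U=0, X=3, V=1) weight 3/1024
  (Z=1, W=2, Y=0, U=0, X=0, V=1) weight 3/1792
  (Z=1, W=2, Y=0, U=0, X=1, V=1) weight 3/1792
  (Z=1, W=2, Y=0, U=0, X=2, V=1) weight 3/1792
  (Z=1, W=2, Y=0, U=0, X=3, V=1) weight 3/1792
  … 8 more
Group by W:
  weight(W=1) = 1/64
  weight(W=2) = 1/112
Total weight = 1/64 + 1/112 = 11/448
P(W=1 | obs) = 1/64 / 11/448 = 7/11
P(W=2 | obs) = 1/112 / 11/448 = 4/11

P(W = 2 | obs) = 4/11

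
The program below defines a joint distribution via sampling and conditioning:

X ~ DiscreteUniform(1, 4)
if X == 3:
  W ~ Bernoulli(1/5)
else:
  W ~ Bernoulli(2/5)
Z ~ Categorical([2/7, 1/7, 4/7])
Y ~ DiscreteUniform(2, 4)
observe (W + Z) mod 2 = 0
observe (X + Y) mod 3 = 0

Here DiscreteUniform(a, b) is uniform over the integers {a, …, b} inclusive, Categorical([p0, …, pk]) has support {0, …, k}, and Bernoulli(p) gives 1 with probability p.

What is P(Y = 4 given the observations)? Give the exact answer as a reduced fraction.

P(Y = 4 | obs) = 4/17

Enumerate traces; 12 have nonzero weight after conditioning:
  (X=1, W=0, Z=0, Y=2) weight 1/70
  (X=1, W=0, Z=2, Y=2) weight 1/35
  (X=1, W=1, Z=1, Y=2) weight 1/210
  (X=2, W=0, Z=0, Y=4) weight 1/70
  (X=2, W=0, Z=2, Y=4) weight 1/35
  (X=2, W=1, Z=1, Y=4) weight 1/210
  (X=3, W=0, Z=0, Y=3) weight 2/105
  (X=3, W=0, Z=2, Y=3) weight 4/105
  … 4 more
Group by Y:
  weight(Y=2) = 2/21
  weight(Y=3) = 5/84
  weight(Y=4) = 1/21
Total weight = 2/21 + 5/84 + 1/21 = 17/84
P(Y=2 | obs) = 2/21 / 17/84 = 8/17
P(Y=3 | obs) = 5/84 / 17/84 = 5/17
P(Y=4 | obs) = 1/21 / 17/84 = 4/17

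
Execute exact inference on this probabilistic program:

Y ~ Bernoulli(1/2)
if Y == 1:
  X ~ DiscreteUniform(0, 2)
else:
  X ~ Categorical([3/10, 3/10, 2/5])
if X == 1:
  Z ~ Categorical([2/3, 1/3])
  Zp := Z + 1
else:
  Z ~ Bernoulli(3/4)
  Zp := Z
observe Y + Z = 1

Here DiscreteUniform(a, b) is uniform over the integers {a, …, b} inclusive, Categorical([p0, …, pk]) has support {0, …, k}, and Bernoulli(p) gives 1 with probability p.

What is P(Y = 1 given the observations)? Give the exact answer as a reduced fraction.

P(Y = 1 | obs) = 28/73

Enumerate traces; 6 have nonzero weight after conditioning:
  (Y=0, X=0, Z=1) weight 9/80
  (Y=0, X=1, Z=1) weight 1/20
  (Y=0, X=2, Z=1) weight 3/20
  (Y=1, X=0, Z=0) weight 1/24
  (Y=1, X=1, Z=0) weight 1/9
  (Y=1, X=2, Z=0) weight 1/24
Group by Y:
  weight(Y=0) = 5/16
  weight(Y=1) = 7/36
Total weight = 5/16 + 7/36 = 73/144
P(Y=0 | obs) = 5/16 / 73/144 = 45/73
P(Y=1 | obs) = 7/36 / 73/144 = 28/73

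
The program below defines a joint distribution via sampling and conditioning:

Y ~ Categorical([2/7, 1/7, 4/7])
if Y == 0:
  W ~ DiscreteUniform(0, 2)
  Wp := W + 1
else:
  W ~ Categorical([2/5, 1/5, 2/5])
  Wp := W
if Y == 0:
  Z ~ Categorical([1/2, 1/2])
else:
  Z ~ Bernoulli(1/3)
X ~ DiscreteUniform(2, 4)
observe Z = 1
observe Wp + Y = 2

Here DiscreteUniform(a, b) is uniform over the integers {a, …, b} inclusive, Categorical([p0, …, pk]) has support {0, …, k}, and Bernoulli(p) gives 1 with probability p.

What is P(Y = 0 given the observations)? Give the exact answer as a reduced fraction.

P(Y = 0 | obs) = 5/14

Enumerate traces; 9 have nonzero weight after conditioning:
  (Y=0, W=1, Z=1, X=2) weight 1/63
  (Y=0, W=1, Z=1, X=3) weight 1/63
  (Y=0, W=1, Z=1, X=4) weight 1/63
  (Y=1, W=1, Z=1, X=2) weight 1/315
  (Y=1, W=1, Z=1, X=3) weight 1/315
  (Y=1, W=1, Z=1, X=4) weight 1/315
  (Y=2, W=0, Z=1, X=2) weight 8/315
  (Y=2, W=0, Z=1, X=3) weight 8/315
  … 1 more
Group by Y:
  weight(Y=0) = 1/21
  weight(Y=1) = 1/105
  weight(Y=2) = 8/105
Total weight = 1/21 + 1/105 + 8/105 = 2/15
P(Y=0 | obs) = 1/21 / 2/15 = 5/14
P(Y=1 | obs) = 1/105 / 2/15 = 1/14
P(Y=2 | obs) = 8/105 / 2/15 = 4/7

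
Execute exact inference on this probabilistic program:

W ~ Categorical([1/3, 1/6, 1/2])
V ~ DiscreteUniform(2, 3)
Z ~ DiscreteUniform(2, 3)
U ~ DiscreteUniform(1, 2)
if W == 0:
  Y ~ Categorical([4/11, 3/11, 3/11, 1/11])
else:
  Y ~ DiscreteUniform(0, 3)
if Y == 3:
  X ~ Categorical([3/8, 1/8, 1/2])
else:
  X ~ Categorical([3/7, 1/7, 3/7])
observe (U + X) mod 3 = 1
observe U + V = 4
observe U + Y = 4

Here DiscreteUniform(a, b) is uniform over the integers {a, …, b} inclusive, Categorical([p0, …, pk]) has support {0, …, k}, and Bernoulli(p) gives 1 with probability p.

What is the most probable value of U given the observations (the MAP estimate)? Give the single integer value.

Enumerate traces; 12 have nonzero weight after conditioning:
  (W=0, V=2, Z=2, U=2, Y=2, X=2) weight 3/616
  (W=0, V=2, Z=3, U=2, Y=2, X=2) weight 3/616
  (W=0, V=3, Z=2, U=1, Y=3, X=0) weight 1/704
  (W=0, V=3, Z=3, U=1, Y=3, X=0) weight 1/704
  (W=1, V=2, Z=2, U=2, Y=2, X=2) weight 1/448
  (W=1, V=2, Z=3, U=2, Y=2, X=2) weight 1/448
  (W=1, V=3, Z=2, U=1, Y=3, X=0) weight 1/512
  (W=1, V=3, Z=3, U=1, Y=3, X=0) weight 1/512
  … 4 more
Group by U:
  weight(U=1) = 13/704
  weight(U=2) = 17/616
Total weight = 13/704 + 17/616 = 227/4928
P(U=1 | obs) = 13/704 / 227/4928 = 91/227
P(U=2 | obs) = 17/616 / 227/4928 = 136/227
argmax = 2

argmax_v P(U = v | obs) = 2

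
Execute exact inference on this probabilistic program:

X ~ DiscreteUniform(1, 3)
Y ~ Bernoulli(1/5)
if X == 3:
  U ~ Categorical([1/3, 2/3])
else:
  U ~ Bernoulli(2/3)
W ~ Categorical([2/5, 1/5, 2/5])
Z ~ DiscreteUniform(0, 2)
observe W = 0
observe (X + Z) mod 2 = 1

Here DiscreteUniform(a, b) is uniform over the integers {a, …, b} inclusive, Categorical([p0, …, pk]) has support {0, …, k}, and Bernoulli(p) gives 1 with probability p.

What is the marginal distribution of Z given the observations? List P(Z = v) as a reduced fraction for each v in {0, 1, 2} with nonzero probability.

P(Z=0) = 2/5, P(Z=1) = 1/5, P(Z=2) = 2/5

Enumerate traces; 20 have nonzero weight after conditioning:
  (X=1, Y=0, U=0, W=0, Z=0) weight 8/675
  (X=1, Y=0, U=0, W=0, Z=2) weight 8/675
  (X=1, Y=0, U=1, W=0, Z=0) weight 16/675
  (X=1, Y=0, U=1, W=0, Z=2) weight 16/675
  (X=1, Y=1, U=0, W=0, Z=0) weight 2/675
  (X=1, Y=1, U=0, W=0, Z=2) weight 2/675
  (X=1, Y=1, U=1, W=0, Z=0) weight 4/675
  (X=1, Y=1, U=1, W=0, Z=2) weight 4/675
  (X=2, Y=0, U=0, W=0, Z=1) weight 8/675
  … 11 more
Group by Z:
  weight(Z=0) = 4/45
  weight(Z=1) = 2/45
  weight(Z=2) = 4/45
Total weight = 4/45 + 2/45 + 4/45 = 2/9
P(Z=0 | obs) = 4/45 / 2/9 = 2/5
P(Z=1 | obs) = 2/45 / 2/9 = 1/5
P(Z=2 | obs) = 4/45 / 2/9 = 2/5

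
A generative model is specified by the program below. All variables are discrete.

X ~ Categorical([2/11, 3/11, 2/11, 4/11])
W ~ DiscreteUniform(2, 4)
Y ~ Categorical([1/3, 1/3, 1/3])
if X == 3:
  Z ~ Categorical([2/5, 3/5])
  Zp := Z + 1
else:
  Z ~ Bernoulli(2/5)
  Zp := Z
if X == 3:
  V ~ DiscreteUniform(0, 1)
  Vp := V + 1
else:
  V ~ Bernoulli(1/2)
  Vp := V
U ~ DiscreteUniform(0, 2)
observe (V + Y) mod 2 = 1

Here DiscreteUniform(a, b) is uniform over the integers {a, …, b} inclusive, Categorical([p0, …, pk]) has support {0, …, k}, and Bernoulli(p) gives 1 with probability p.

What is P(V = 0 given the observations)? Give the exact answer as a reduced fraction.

Enumerate traces; 216 have nonzero weight after conditioning:
  (X=0, W=2, Y=0, Z=0, V=1, U=0) weight 1/495
  (X=0, W=2, Y=0, Z=0, V=1, U=1) weight 1/495
  (X=0, W=2, Y=0, Z=0, V=1, U=2) weight 1/495
  (X=0, W=2, Y=0, Z=1, V=1, U=0) weight 2/1485
  (X=0, W=2, Y=0, Z=1, V=1, U=1) weight 2/1485
  (X=0, W=2, Y=0, Z=1, V=1, U=2) weight 2/1485
  (X=0, W=2, Y=1, Z=0, V=0, U=0) weight 1/495
  (X=0, W=2, Y=1, Z=0, V=0, U=1) weight 1/495
  … 208 more
Group by V:
  weight(V=0) = 1/6
  weight(V=1) = 1/3
Total weight = 1/6 + 1/3 = 1/2
P(V=0 | obs) = 1/6 / 1/2 = 1/3
P(V=1 | obs) = 1/3 / 1/2 = 2/3

P(V = 0 | obs) = 1/3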